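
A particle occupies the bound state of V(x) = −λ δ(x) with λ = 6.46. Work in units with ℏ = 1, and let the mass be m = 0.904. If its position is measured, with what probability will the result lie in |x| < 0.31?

The normalised bound state is ψ = √κ e^{−κ|x|} with κ = mλ/ℏ² = 5.840.
P(|x| < d) = ∫_{−d}^{d} κ e^{−2κ|x|} dx = 1 − e^{−2κd} = 1 − e^{−3.621} = 0.9732.

P = 0.973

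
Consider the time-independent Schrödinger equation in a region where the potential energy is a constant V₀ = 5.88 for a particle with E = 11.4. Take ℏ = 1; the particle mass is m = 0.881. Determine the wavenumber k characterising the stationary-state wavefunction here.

With E > V₀ the solution is oscillatory, ψ ∝ e^{±ikx} with k = √(2m(E − V₀))/ℏ.
k = √(2 × 0.881 × 5.52) = 3.119.

k = 3.12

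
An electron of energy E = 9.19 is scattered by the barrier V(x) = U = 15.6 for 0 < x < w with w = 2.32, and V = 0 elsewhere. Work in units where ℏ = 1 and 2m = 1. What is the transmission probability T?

T = 0.0000306

Since E < U the interior solution is evanescent with decay constant κ = √(2m(U − E))/ℏ = 2.532.
κw = 5.874, sinh(κw) = 177.8.
The exact tunnelling result is T⁻¹ = 1 + U² sinh²(κw) / [4E(U − E)] = 32650, so T = 0.0000306.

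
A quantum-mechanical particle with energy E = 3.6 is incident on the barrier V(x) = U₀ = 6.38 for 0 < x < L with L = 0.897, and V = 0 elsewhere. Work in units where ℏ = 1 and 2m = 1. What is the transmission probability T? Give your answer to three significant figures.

T = 0.180

Since E < U₀ the interior solution is evanescent with decay constant κ = √(2m(U₀ − E))/ℏ = 1.667.
κL = 1.496, sinh(κL) = 2.119.
The exact tunnelling result is T⁻¹ = 1 + U₀² sinh²(κL) / [4E(U₀ − E)] = 5.565, so T = 0.180.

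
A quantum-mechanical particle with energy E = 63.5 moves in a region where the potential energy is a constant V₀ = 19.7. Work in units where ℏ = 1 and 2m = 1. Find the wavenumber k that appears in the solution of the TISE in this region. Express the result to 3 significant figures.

k = 6.62

With E > V₀ the solution is oscillatory, ψ ∝ e^{±ikx} with k = √(2m(E − V₀))/ℏ.
k = √(2 × 0.5 × 43.8) = 6.618.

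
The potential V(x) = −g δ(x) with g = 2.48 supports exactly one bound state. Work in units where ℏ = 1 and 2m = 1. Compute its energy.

The bound state is ψ(x) = √κ e^{−κ|x|}. The derivative jump ψ'(0⁺) − ψ'(0⁻) = −(2mg/ℏ²)ψ(0) fixes κ = mg/ℏ² = 1.240.
Then E = −ℏ²κ²/(2m) = −mg²/(2ℏ²) = -1.538.

E = -1.54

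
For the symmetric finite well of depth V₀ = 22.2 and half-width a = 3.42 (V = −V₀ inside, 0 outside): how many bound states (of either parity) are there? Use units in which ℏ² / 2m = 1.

N = 11

Define the well-strength parameter z₀ = (a/ℏ)√(2mV₀) = 3.42 × √(2·0.5·22.2) = 16.11.
A new bound state (alternating even/odd) appears each time z₀ passes a multiple of π/2, so N = ⌊2z₀/π⌋ + 1 = ⌊10.26⌋ + 1 = 11.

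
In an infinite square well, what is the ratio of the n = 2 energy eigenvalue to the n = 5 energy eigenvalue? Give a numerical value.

Since E_n ∝ n², the ratio is (2/5)² = 0.16.

0.16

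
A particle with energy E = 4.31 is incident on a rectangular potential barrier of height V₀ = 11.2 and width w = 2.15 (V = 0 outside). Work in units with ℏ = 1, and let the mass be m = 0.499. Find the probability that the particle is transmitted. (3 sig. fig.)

E < V₀: inside the barrier ψ ∝ e^{±κx} with κ = √(2m(V₀ − E))/ℏ = 2.622.
κw = 5.638, sinh(κw) = 140.4.
The exact tunnelling result is T⁻¹ = 1 + V₀² sinh²(κw) / [4E(V₀ − E)] = 20830, so T = 0.0000480.

T = 0.0000480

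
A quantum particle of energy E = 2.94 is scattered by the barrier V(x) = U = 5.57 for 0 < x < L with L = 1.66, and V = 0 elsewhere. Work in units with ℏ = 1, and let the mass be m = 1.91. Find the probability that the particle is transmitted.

T = 0.000107

E < U: inside the barrier ψ ∝ e^{±κx} with κ = √(2m(U − E))/ℏ = 3.170.
κL = 5.262, sinh(κL) = 96.39.
The exact tunnelling result is T⁻¹ = 1 + U² sinh²(κL) / [4E(U − E)] = 9321, so T = 0.000107.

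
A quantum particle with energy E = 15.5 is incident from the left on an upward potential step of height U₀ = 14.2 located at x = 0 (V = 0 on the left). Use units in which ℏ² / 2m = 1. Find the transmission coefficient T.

The wavenumbers are k₁ = √(2mE)/ℏ = 3.937 on the left and k₂ = √(2m(E − U₀))/ℏ = 1.140 on the right.
Matching ψ and ψ′ at x = 0 gives r = (k₁ − k₂)/(k₁ + k₂), so R = r² = 0.3034 and T = 1 − R = 0.6966.

T = 0.697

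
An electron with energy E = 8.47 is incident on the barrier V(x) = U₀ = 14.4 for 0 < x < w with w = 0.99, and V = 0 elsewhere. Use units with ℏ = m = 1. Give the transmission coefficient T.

T = 0.00423

E < U₀: inside the barrier ψ ∝ e^{±κx} with κ = √(2m(U₀ − E))/ℏ = 3.444.
κw = 3.409, sinh(κw) = 15.11.
Matching ψ, ψ′ at both faces gives T = [1 + U₀² sinh²(κw) / (4E(U₀ − E))]⁻¹ = 1/236.5 = 0.00423.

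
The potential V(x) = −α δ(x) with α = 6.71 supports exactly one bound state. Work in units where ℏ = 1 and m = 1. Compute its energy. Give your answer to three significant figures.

For x ≠ 0 the bound state is ψ ∝ e^{−κ|x|}; integrating the TISE across the delta gives the cusp condition 2κ = 2mα/ℏ², so κ = 6.710.
Then E = −ℏ²κ²/(2m) = −mα²/(2ℏ²) = -22.51.

E = -22.5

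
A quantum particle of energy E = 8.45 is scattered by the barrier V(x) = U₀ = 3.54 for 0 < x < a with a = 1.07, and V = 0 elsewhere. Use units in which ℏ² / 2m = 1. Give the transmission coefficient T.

T = 0.965

Above the barrier the interior wavenumber is k₂ = √(2m(E − U₀))/ℏ = 2.216, giving phase k₂a = 2.371.
Matching at both interfaces gives T⁻¹ = 1 + U₀² sin²(k₂a) / [4E(E − U₀)] = 1.037, hence T = 0.965.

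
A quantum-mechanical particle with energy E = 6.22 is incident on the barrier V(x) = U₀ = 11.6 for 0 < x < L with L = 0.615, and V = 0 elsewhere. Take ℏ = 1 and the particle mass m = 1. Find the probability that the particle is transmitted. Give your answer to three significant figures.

T = 0.0680

Since E < U₀ the interior solution is evanescent with decay constant κ = √(2m(U₀ − E))/ℏ = 3.280.
κL = 2.017, sinh(κL) = 3.693.
Matching ψ, ψ′ at both faces gives T = [1 + U₀² sinh²(κL) / (4E(U₀ − E))]⁻¹ = 1/14.71 = 0.0680.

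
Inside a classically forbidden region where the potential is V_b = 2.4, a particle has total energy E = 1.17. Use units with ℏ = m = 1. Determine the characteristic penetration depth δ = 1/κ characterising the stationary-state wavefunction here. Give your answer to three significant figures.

δ = 0.638

Since E < V_b the TISE in this region is ψ'' = κ²ψ with κ = √(2m(V_b − E))/ℏ.
κ = √(2 × 1 × 1.23) = 1.568. The penetration depth is δ = 1/κ = 0.638.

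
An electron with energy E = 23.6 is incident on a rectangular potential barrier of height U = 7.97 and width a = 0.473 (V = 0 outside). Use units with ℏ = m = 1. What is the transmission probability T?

Above the barrier the interior wavenumber is k₂ = √(2m(E − U))/ℏ = 5.591, giving phase k₂a = 2.645.
Matching at both interfaces gives T⁻¹ = 1 + U² sin²(k₂a) / [4E(E − U)] = 1.010, hence T = 0.990.

T = 0.990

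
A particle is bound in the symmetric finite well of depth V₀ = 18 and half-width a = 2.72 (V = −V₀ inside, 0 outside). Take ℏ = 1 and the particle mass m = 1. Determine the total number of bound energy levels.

Define the well-strength parameter z₀ = (a/ℏ)√(2mV₀) = 2.72 × √(2·1·18) = 16.32.
A new bound state (alternating even/odd) appears each time z₀ passes a multiple of π/2, so N = ⌊2z₀/π⌋ + 1 = ⌊10.39⌋ + 1 = 11.

N = 11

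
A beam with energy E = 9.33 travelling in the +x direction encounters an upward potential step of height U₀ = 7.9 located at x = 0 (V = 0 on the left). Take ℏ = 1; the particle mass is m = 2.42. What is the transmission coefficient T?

On each side the TISE gives plane waves with k = √(2m(E − V))/ℏ: k₁ = √(2·2.42·9.33) = 6.720, k₂ = √(2·2.42·1.43) = 2.631.
Continuity of ψ and ψ′ at the step yields the reflection amplitude r = (k₁ − k₂)/(k₁ + k₂) = 0.4373; thus R = |r|² = 0.1912, T = 0.8088.

T = 0.809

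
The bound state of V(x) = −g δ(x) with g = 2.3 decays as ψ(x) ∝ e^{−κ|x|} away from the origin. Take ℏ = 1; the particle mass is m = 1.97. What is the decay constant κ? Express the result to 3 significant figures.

κ = 4.53

Integrating the TISE across x = 0 gives the cusp condition ψ'(0⁺) − ψ'(0⁻) = −(2mg/ℏ²)ψ(0).
With ψ ∝ e^{−κ|x|} this yields −2κ = −2mg/ℏ², so κ = mg/ℏ² = 4.531.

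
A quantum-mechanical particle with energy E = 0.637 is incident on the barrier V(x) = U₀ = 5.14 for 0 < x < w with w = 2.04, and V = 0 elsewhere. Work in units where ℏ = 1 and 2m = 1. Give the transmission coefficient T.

E < U₀: inside the barrier ψ ∝ e^{±κx} with κ = √(2m(U₀ − E))/ℏ = 2.122.
κw = 4.329, sinh(κw) = 37.93.
Matching ψ, ψ′ at both faces gives T = [1 + U₀² sinh²(κw) / (4E(U₀ − E))]⁻¹ = 1/3313 = 0.000302.

T = 0.000302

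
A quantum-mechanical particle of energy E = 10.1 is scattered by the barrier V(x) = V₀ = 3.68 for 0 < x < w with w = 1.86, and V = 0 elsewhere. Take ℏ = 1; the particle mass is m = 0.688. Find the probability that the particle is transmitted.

T = 0.976

E > V₀: inside the barrier k₂ = √(2m(E − V₀))/ℏ = 2.972, k₂w = 5.528.
T = [1 + V₀² sin²(k₂w) / (4E(E − V₀))]⁻¹ = 1/1.025 = 0.976.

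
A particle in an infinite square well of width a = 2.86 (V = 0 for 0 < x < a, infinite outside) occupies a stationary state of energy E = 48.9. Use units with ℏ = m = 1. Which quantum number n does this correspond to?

For an infinite well E_n = n²π²ℏ²/(2ma²), so n = (a/πℏ)√(2mE).
n = (2.86/π) × √(2 × 1 × 48.9) = 9.003 → n = 9.

n = 9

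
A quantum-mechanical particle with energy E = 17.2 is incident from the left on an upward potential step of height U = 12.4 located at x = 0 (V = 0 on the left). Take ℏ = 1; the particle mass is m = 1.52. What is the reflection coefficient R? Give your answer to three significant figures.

On each side the TISE gives plane waves with k = √(2m(E − V))/ℏ: k₁ = √(2·1.52·17.2) = 7.231, k₂ = √(2·1.52·4.8) = 3.820.
Matching ψ and ψ′ at x = 0 gives r = (k₁ − k₂)/(k₁ + k₂), so R = r² = 0.09528 and T = 1 − R = 0.9047.

R = 0.0953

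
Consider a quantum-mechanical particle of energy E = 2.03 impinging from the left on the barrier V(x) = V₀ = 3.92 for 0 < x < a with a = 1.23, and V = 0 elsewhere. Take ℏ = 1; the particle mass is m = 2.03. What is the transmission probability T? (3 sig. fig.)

T = 0.00438

E < V₀: inside the barrier ψ ∝ e^{±κx} with κ = √(2m(V₀ − E))/ℏ = 2.770.
κa = 3.407, sinh(κa) = 15.07.
Matching ψ, ψ′ at both faces gives T = [1 + V₀² sinh²(κa) / (4E(V₀ − E))]⁻¹ = 1/228.5 = 0.00438.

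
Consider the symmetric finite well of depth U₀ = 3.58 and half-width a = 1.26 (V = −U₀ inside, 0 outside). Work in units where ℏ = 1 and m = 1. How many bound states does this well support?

Define the well-strength parameter z₀ = (a/ℏ)√(2mU₀) = 1.26 × √(2·1·3.58) = 3.372.
The even/odd transcendental equations gain one root per π/2 in z₀, giving N = 1 + ⌊2z₀/π⌋ = 1 + ⌊2.146⌋ = 3.

N = 3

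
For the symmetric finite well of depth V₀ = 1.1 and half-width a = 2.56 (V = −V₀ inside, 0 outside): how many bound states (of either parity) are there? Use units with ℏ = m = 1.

N = 3

The dimensionless depth is z₀ = a√(2mV₀)/ℏ = 2.56 × √(2.200) = 3.797.
The even/odd transcendental equations gain one root per π/2 in z₀, giving N = 1 + ⌊2z₀/π⌋ = 1 + ⌊2.417⌋ = 3.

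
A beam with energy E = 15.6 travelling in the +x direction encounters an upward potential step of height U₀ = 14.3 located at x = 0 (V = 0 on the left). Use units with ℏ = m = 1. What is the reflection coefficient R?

R = 0.305

The wavenumbers are k₁ = √(2mE)/ℏ = 5.586 on the left and k₂ = √(2m(E − U₀))/ℏ = 1.612 on the right.
Continuity of ψ and ψ′ at the step yields the reflection amplitude r = (k₁ − k₂)/(k₁ + k₂) = 0.5520; thus R = |r|² = 0.3047, T = 0.6953.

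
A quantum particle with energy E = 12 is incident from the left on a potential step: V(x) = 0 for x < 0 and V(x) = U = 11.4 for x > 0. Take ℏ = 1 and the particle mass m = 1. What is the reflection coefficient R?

On each side the TISE gives plane waves with k = √(2m(E − V))/ℏ: k₁ = √(2·1·12) = 4.899, k₂ = √(2·1·0.6) = 1.095.
Continuity of ψ and ψ′ at the step yields the reflection amplitude r = (k₁ − k₂)/(k₁ + k₂) = 0.6345; thus R = |r|² = 0.4026, T = 0.5974.

R = 0.403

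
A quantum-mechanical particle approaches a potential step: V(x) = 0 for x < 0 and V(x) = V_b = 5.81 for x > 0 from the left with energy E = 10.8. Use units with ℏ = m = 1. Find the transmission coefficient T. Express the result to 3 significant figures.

The wavenumbers are k₁ = √(2mE)/ℏ = 4.648 on the left and k₂ = √(2m(E − V_b))/ℏ = 3.159 on the right.
Matching ψ and ψ′ at x = 0 gives r = (k₁ − k₂)/(k₁ + k₂), so R = r² = 0.03635 and T = 1 − R = 0.9636.

T = 0.964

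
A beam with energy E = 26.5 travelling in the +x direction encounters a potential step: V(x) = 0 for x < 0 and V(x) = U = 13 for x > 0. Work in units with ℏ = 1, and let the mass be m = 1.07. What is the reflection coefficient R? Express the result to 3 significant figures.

R = 0.0279

On each side the TISE gives plane waves with k = √(2m(E − V))/ℏ: k₁ = √(2·1.07·26.5) = 7.531, k₂ = √(2·1.07·13.5) = 5.375.
Matching ψ and ψ′ at x = 0 gives r = (k₁ − k₂)/(k₁ + k₂), so R = r² = 0.02790 and T = 1 − R = 0.9721.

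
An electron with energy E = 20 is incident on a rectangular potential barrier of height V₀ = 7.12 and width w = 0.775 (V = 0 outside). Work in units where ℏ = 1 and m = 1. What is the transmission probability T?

T = 0.976

E > V₀: inside the barrier k₂ = √(2m(E − V₀))/ℏ = 5.075, k₂w = 3.933.
T = [1 + V₀² sin²(k₂w) / (4E(E − V₀))]⁻¹ = 1/1.025 = 0.976.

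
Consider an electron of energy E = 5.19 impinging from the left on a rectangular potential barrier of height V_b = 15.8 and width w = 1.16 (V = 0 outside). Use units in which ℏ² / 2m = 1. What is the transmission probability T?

T = 0.00184

Since E < V_b the interior solution is evanescent with decay constant κ = √(2m(V_b − E))/ℏ = 3.257.
κw = 3.778, sinh(κw) = 21.86.
Matching ψ, ψ′ at both faces gives T = [1 + V_b² sinh²(κw) / (4E(V_b − E))]⁻¹ = 1/542.7 = 0.00184.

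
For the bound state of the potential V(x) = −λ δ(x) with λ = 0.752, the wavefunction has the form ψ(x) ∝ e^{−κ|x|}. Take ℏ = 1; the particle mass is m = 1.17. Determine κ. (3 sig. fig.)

Integrate −(ℏ²/2m)ψ'' − λδ(x)ψ = Eψ from −ε to +ε: the ψ'' term gives ψ'(0⁺) − ψ'(0⁻) and the δ term gives −(2mλ/ℏ²)ψ(0).
With ψ ∝ e^{−κ|x|} this yields −2κ = −2mλ/ℏ², so κ = mλ/ℏ² = 0.8798.

κ = 0.880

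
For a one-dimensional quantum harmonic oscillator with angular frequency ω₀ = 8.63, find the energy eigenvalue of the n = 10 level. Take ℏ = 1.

E = 90.6

The oscillator eigenvalues are E_n = ℏω₀(n + ½), so E_10 = 8.63 × 10.5 = 90.62.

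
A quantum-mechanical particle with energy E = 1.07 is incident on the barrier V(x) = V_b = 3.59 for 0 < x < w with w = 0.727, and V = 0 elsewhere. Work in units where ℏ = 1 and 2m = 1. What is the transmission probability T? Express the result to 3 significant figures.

T = 0.291

E < V_b: inside the barrier ψ ∝ e^{±κx} with κ = √(2m(V_b − E))/ℏ = 1.587.
κw = 1.154, sinh(κw) = 1.428.
Matching ψ, ψ′ at both faces gives T = [1 + V_b² sinh²(κw) / (4E(V_b − E))]⁻¹ = 1/3.436 = 0.291.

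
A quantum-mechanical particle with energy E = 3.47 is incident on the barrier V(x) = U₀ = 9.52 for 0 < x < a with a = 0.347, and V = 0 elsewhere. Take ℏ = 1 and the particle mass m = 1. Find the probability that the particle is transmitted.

T = 0.286

E < U₀: inside the barrier ψ ∝ e^{±κx} with κ = √(2m(U₀ − E))/ℏ = 3.479.
κa = 1.207, sinh(κa) = 1.522.
Matching ψ, ψ′ at both faces gives T = [1 + U₀² sinh²(κa) / (4E(U₀ − E))]⁻¹ = 1/3.501 = 0.286.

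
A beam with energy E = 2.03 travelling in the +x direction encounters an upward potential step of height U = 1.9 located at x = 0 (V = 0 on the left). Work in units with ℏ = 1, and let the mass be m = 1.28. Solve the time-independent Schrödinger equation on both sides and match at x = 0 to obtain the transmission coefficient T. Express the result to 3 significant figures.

T = 0.645

On each side the TISE gives plane waves with k = √(2m(E − V))/ℏ: k₁ = √(2·1.28·2.03) = 2.280, k₂ = √(2·1.28·0.13) = 0.5769.
Matching ψ and ψ′ at x = 0 gives r = (k₁ − k₂)/(k₁ + k₂), so R = r² = 0.3553 and T = 1 − R = 0.6447.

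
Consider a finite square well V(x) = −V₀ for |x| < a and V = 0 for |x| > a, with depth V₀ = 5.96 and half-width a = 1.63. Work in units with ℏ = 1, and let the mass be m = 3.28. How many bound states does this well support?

Define the well-strength parameter z₀ = (a/ℏ)√(2mV₀) = 1.63 × √(2·3.28·5.96) = 10.19.
The even/odd transcendental equations gain one root per π/2 in z₀, giving N = 1 + ⌊2z₀/π⌋ = 1 + ⌊6.488⌋ = 7.

N = 7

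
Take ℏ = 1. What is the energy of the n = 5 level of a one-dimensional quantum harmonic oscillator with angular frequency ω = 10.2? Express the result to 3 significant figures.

E = 56.1

Using E_n = (n + ½)ℏω: E_5 = 5.5 × 10.2 = 56.10.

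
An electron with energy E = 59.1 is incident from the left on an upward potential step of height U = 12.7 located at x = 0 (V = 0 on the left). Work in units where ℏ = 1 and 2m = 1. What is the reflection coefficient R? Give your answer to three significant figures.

On each side the TISE gives plane waves with k = √(2m(E − V))/ℏ: k₁ = √(2·½·59.1) = 7.688, k₂ = √(2·½·46.4) = 6.812.
Matching ψ and ψ′ at x = 0 gives r = (k₁ − k₂)/(k₁ + k₂), so R = r² = 0.003649 and T = 1 − R = 0.9964.

R = 0.00365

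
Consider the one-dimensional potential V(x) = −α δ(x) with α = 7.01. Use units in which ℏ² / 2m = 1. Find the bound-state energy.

E = -12.3

For x ≠ 0 the bound state is ψ ∝ e^{−κ|x|}; integrating the TISE across the delta gives the cusp condition 2κ = 2mα/ℏ², so κ = 3.505.
Then E = −ℏ²κ²/(2m) = −mα²/(2ℏ²) = -12.29.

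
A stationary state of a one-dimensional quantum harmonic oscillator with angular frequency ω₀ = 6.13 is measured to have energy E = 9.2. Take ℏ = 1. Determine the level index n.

E_n = ℏω₀(n + ½) ⇒ n = E/(ℏω₀) − ½ = 9.2/6.13 − 0.5 = 1.001 → n = 1.

n = 1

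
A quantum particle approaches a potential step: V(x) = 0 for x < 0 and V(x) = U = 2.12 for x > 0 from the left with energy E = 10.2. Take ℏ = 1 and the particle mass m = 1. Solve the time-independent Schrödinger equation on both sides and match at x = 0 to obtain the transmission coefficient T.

T = 0.997

The wavenumbers are k₁ = √(2mE)/ℏ = 4.517 on the left and k₂ = √(2m(E − U))/ℏ = 4.020 on the right.
Continuity of ψ and ψ′ at the step yields the reflection amplitude r = (k₁ − k₂)/(k₁ + k₂) = 0.05818; thus R = |r|² = 0.003385, T = 0.9966.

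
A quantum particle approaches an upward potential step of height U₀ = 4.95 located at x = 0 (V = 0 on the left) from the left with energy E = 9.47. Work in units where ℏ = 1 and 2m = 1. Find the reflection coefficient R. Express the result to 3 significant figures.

R = 0.0334

The wavenumbers are k₁ = √(2mE)/ℏ = 3.077 on the left and k₂ = √(2m(E − U₀))/ℏ = 2.126 on the right.
Matching ψ and ψ′ at x = 0 gives r = (k₁ − k₂)/(k₁ + k₂), so R = r² = 0.03343 and T = 1 − R = 0.9666.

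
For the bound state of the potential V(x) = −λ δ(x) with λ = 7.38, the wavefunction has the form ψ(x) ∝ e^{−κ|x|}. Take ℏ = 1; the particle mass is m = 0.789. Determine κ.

κ = 5.82

Integrate −(ℏ²/2m)ψ'' − λδ(x)ψ = Eψ from −ε to +ε: the ψ'' term gives ψ'(0⁺) − ψ'(0⁻) and the δ term gives −(2mλ/ℏ²)ψ(0).
With ψ ∝ e^{−κ|x|} this yields −2κ = −2mλ/ℏ², so κ = mλ/ℏ² = 5.823.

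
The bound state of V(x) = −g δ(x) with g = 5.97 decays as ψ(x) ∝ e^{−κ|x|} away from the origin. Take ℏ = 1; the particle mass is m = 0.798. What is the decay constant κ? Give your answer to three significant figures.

κ = 4.76

Integrate −(ℏ²/2m)ψ'' − gδ(x)ψ = Eψ from −ε to +ε: the ψ'' term gives ψ'(0⁺) − ψ'(0⁻) and the δ term gives −(2mg/ℏ²)ψ(0).
With ψ ∝ e^{−κ|x|} this yields −2κ = −2mg/ℏ², so κ = mg/ℏ² = 4.764.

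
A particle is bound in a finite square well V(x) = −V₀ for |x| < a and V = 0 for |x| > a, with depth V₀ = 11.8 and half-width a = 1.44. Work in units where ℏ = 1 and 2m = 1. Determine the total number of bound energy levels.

Define the well-strength parameter z₀ = (a/ℏ)√(2mV₀) = 1.44 × √(2·0.5·11.8) = 4.947.
A new bound state (alternating even/odd) appears each time z₀ passes a multiple of π/2, so N = ⌊2z₀/π⌋ + 1 = ⌊3.149⌋ + 1 = 4.

N = 4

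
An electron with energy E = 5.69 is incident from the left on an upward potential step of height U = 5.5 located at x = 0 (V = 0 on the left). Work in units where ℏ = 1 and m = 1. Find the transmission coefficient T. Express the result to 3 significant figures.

T = 0.523

On each side the TISE gives plane waves with k = √(2m(E − V))/ℏ: k₁ = √(2·1·5.69) = 3.373, k₂ = √(2·1·0.19) = 0.6164.
Continuity of ψ and ψ′ at the step yields the reflection amplitude r = (k₁ − k₂)/(k₁ + k₂) = 0.6910; thus R = |r|² = 0.4775, T = 0.5225.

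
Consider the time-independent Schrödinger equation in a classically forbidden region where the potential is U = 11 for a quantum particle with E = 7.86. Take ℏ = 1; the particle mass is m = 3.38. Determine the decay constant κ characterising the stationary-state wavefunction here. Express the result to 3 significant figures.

Since E < U the TISE in this region is ψ'' = κ²ψ with κ = √(2m(U − E))/ℏ.
κ = √(2 × 3.38 × 3.14) = 4.607.

κ = 4.61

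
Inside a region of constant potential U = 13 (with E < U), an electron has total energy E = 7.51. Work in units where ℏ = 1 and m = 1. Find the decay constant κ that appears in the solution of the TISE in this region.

κ = 3.31

Since E < U the TISE in this region is ψ'' = κ²ψ with κ = √(2m(U − E))/ℏ.
κ = √(2 × 1 × 5.49) = 3.314.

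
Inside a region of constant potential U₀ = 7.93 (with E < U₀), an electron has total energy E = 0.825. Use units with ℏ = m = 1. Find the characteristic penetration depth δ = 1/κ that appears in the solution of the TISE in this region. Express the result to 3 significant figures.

Since E < U₀ the TISE in this region is ψ'' = κ²ψ with κ = √(2m(U₀ − E))/ℏ.
κ = √(2 × 1 × 7.105) = 3.770. The penetration depth is δ = 1/κ = 0.265.

δ = 0.265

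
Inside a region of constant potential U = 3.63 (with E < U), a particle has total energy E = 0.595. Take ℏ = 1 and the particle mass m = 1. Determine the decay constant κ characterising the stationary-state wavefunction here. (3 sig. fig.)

Since E < U the TISE in this region is ψ'' = κ²ψ with κ = √(2m(U − E))/ℏ.
κ = √(2 × 1 × 3.035) = 2.464.

κ = 2.46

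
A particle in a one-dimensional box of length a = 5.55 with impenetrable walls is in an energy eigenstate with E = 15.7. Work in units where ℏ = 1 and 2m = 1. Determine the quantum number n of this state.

For an infinite well E_n = n²π²ℏ²/(2ma²), so n = (a/πℏ)√(2mE).
n = (5.55/π) × √(2 × 0.5 × 15.7) = 7.000 → n = 7.

n = 7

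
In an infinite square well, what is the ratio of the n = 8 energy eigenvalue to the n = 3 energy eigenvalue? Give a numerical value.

7.11111

E_n = n²π²ℏ²/(2mL²) so the ratio is n₂²/n₁² = 64/9 = 7.11111.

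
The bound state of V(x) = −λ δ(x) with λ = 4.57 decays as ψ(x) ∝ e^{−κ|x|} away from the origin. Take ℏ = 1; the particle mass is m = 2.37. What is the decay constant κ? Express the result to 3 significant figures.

κ = 10.8

Integrate −(ℏ²/2m)ψ'' − λδ(x)ψ = Eψ from −ε to +ε: the ψ'' term gives ψ'(0⁺) − ψ'(0⁻) and the δ term gives −(2mλ/ℏ²)ψ(0).
With ψ ∝ e^{−κ|x|} this yields −2κ = −2mλ/ℏ², so κ = mλ/ℏ² = 10.83.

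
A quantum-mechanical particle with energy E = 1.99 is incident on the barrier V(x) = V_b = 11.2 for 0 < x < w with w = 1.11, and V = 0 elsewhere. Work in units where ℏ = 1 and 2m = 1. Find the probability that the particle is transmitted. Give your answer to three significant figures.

T = 0.00277

Since E < V_b the interior solution is evanescent with decay constant κ = √(2m(V_b − E))/ℏ = 3.035.
κw = 3.369, sinh(κw) = 14.50.
Matching ψ, ψ′ at both faces gives T = [1 + V_b² sinh²(κw) / (4E(V_b − E))]⁻¹ = 1/360.9 = 0.00277.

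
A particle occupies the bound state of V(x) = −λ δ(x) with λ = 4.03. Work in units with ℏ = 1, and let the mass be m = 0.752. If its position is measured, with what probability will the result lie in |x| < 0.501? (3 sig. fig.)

P = 0.952

The normalised bound state is ψ = √κ e^{−κ|x|} with κ = mλ/ℏ² = 3.031.
P(|x| < d) = ∫_{−d}^{d} κ e^{−2κ|x|} dx = 1 − e^{−2κd} = 1 − e^{−3.037} = 0.9520.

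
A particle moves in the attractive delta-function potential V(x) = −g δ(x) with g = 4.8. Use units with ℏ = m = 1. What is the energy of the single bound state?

E = -11.5

The bound state is ψ(x) = √κ e^{−κ|x|}. The derivative jump ψ'(0⁺) − ψ'(0⁻) = −(2mg/ℏ²)ψ(0) fixes κ = mg/ℏ² = 4.800.
Then E = −ℏ²κ²/(2m) = −mg²/(2ℏ²) = -11.52.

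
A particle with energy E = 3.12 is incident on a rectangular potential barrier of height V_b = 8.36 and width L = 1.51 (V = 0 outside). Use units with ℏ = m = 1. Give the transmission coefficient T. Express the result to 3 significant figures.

T = 0.000212

Since E < V_b the interior solution is evanescent with decay constant κ = √(2m(V_b − E))/ℏ = 3.237.
κL = 4.888, sinh(κL) = 66.36.
The exact tunnelling result is T⁻¹ = 1 + V_b² sinh²(κL) / [4E(V_b − E)] = 4707, so T = 0.000212.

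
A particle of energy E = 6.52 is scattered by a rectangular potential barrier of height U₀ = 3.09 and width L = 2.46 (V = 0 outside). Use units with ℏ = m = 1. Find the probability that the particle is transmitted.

T = 0.997

E > U₀: inside the barrier k₂ = √(2m(E − U₀))/ℏ = 2.619, k₂L = 6.443.
T = [1 + U₀² sin²(k₂L) / (4E(E − U₀))]⁻¹ = 1/1.003 = 0.997.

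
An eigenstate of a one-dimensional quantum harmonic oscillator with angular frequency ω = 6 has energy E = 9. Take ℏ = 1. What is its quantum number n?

Invert E_n = (n + ½)ℏω: n = E/ℏω − ½ = 1.000, so n = 1.

n = 1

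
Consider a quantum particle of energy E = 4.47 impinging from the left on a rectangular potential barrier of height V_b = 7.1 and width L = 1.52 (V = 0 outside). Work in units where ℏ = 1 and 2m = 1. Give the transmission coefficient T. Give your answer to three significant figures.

T = 0.0266

Since E < V_b the interior solution is evanescent with decay constant κ = √(2m(V_b − E))/ℏ = 1.622.
κL = 2.465, sinh(κL) = 5.839.
The exact tunnelling result is T⁻¹ = 1 + V_b² sinh²(κL) / [4E(V_b − E)] = 37.55, so T = 0.0266.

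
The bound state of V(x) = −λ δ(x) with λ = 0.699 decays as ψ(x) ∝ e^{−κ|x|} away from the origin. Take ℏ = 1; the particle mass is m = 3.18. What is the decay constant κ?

κ = 2.22

Integrating the TISE across x = 0 gives the cusp condition ψ'(0⁺) − ψ'(0⁻) = −(2mλ/ℏ²)ψ(0).
With ψ ∝ e^{−κ|x|} this yields −2κ = −2mλ/ℏ², so κ = mλ/ℏ² = 2.223.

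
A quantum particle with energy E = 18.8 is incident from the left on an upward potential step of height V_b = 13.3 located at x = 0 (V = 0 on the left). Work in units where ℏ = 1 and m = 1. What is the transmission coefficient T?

T = 0.911

On each side the TISE gives plane waves with k = √(2m(E − V))/ℏ: k₁ = √(2·1·18.8) = 6.132, k₂ = √(2·1·5.5) = 3.317.
Matching ψ and ψ′ at x = 0 gives r = (k₁ − k₂)/(k₁ + k₂), so R = r² = 0.08878 and T = 1 − R = 0.9112.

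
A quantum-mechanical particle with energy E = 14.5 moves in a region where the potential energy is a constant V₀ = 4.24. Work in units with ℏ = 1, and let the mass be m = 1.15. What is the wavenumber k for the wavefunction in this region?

With E > V₀ the solution is oscillatory, ψ ∝ e^{±ikx} with k = √(2m(E − V₀))/ℏ.
k = √(2 × 1.15 × 10.26) = 4.858.

k = 4.86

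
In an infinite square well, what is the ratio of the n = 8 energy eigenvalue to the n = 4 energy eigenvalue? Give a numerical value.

Since E_n ∝ n², the ratio is (8/4)² = 4.

4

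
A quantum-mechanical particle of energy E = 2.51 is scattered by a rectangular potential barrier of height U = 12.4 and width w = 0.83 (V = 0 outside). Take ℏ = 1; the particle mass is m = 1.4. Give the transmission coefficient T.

T = 0.000415

Since E < U the interior solution is evanescent with decay constant κ = √(2m(U − E))/ℏ = 5.262.
κw = 4.368, sinh(κw) = 39.43.
The exact tunnelling result is T⁻¹ = 1 + U² sinh²(κw) / [4E(U − E)] = 2408, so T = 0.000415.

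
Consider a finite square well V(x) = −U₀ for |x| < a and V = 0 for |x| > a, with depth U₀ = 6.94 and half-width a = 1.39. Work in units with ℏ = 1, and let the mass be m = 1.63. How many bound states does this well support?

Define the well-strength parameter z₀ = (a/ℏ)√(2mU₀) = 1.39 × √(2·1.63·6.94) = 6.612.
The even/odd transcendental equations gain one root per π/2 in z₀, giving N = 1 + ⌊2z₀/π⌋ = 1 + ⌊4.209⌋ = 5.

N = 5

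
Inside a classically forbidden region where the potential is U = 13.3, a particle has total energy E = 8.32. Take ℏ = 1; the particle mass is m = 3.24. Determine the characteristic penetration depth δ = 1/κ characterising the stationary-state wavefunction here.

δ = 0.176

Since E < U the TISE in this region is ψ'' = κ²ψ with κ = √(2m(U − E))/ℏ.
κ = √(2 × 3.24 × 4.98) = 5.681. The penetration depth is δ = 1/κ = 0.176.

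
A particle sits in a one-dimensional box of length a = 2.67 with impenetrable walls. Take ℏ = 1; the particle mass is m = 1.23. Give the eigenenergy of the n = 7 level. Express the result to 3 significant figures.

The infinite-well eigenfunctions ψ_n = √(2/a) sin(nπx/a) vanish at both walls, giving E_n = n²π²ℏ²/(2ma²).
E_7 = 7² × π² / (2 × 1.23 × 2.67²) = 27.58.

E = 27.6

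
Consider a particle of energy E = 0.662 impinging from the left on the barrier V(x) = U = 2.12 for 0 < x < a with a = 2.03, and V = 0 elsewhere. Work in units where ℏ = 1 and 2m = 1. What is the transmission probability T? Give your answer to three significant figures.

Since E < U the interior solution is evanescent with decay constant κ = √(2m(U − E))/ℏ = 1.207.
κa = 2.451, sinh(κa) = 5.758.
The exact tunnelling result is T⁻¹ = 1 + U² sinh²(κa) / [4E(U − E)] = 39.59, so T = 0.0253.

T = 0.0253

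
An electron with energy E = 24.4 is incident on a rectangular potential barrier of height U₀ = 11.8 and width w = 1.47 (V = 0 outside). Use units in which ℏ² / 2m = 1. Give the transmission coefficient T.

Above the barrier the interior wavenumber is k₂ = √(2m(E − U₀))/ℏ = 3.550, giving phase k₂w = 5.218.
T = [1 + U₀² sin²(k₂w) / (4E(E − U₀))]⁻¹ = 1/1.087 = 0.920.

T = 0.920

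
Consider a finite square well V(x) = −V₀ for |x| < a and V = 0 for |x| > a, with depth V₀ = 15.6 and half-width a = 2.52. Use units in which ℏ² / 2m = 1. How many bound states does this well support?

N = 7

Define the well-strength parameter z₀ = (a/ℏ)√(2mV₀) = 2.52 × √(2·0.5·15.6) = 9.953.
The even/odd transcendental equations gain one root per π/2 in z₀, giving N = 1 + ⌊2z₀/π⌋ = 1 + ⌊6.336⌋ = 7.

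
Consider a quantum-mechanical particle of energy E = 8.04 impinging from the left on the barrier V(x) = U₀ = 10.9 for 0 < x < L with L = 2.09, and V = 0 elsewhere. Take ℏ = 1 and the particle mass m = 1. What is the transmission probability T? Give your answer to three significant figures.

T = 0.000141

E < U₀: inside the barrier ψ ∝ e^{±κx} with κ = √(2m(U₀ − E))/ℏ = 2.392.
κL = 4.999, sinh(κL) = 74.10.
The exact tunnelling result is T⁻¹ = 1 + U₀² sinh²(κL) / [4E(U₀ − E)] = 7093, so T = 0.000141.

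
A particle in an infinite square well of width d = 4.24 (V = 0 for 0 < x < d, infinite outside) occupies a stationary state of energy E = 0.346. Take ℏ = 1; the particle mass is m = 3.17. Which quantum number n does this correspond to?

n = 2

For an infinite well E_n = n²π²ℏ²/(2md²), so n = (d/πℏ)√(2mE).
n = (4.24/π) × √(2 × 3.17 × 0.346) = 1.999 → n = 2.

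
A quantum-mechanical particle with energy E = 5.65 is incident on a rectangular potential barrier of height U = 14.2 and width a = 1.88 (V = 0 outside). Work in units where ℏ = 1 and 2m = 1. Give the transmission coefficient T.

T = 0.0000644

E < U: inside the barrier ψ ∝ e^{±κx} with κ = √(2m(U − E))/ℏ = 2.924.
κa = 5.497, sinh(κa) = 122.0.
Matching ψ, ψ′ at both faces gives T = [1 + U² sinh²(κa) / (4E(U − E))]⁻¹ = 1/15530 = 0.0000644.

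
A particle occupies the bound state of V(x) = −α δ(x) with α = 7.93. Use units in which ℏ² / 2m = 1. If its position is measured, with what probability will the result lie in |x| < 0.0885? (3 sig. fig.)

P = 0.504

The normalised bound state is ψ = √κ e^{−κ|x|} with κ = mα/ℏ² = 3.965.
P(|x| < d) = ∫_{−d}^{d} κ e^{−2κ|x|} dx = 1 − e^{−2κd} = 1 − e^{−0.7018} = 0.5043.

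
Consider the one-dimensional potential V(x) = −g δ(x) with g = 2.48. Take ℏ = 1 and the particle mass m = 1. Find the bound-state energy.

For x ≠ 0 the bound state is ψ ∝ e^{−κ|x|}; integrating the TISE across the delta gives the cusp condition 2κ = 2mg/ℏ², so κ = 2.480.
Then E = −ℏ²κ²/(2m) = −mg²/(2ℏ²) = -3.075.

E = -3.08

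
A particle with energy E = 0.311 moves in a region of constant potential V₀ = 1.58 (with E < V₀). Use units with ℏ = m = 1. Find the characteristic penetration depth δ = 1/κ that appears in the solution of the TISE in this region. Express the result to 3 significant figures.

δ = 0.628

Since E < V₀ the TISE in this region is ψ'' = κ²ψ with κ = √(2m(V₀ − E))/ℏ.
κ = √(2 × 1 × 1.269) = 1.593. The penetration depth is δ = 1/κ = 0.628.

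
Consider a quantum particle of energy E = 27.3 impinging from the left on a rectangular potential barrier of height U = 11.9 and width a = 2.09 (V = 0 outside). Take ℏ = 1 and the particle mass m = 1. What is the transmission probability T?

Above the barrier the interior wavenumber is k₂ = √(2m(E − U))/ℏ = 5.550, giving phase k₂a = 11.60.
T = [1 + U² sin²(k₂a) / (4E(E − U))]⁻¹ = 1/1.057 = 0.946.

T = 0.946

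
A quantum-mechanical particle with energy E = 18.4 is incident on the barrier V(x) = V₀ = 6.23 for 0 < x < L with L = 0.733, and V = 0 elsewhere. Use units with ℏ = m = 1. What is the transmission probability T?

Above the barrier the interior wavenumber is k₂ = √(2m(E − V₀))/ℏ = 4.934, giving phase k₂L = 3.616.
T = [1 + V₀² sin²(k₂L) / (4E(E − V₀))]⁻¹ = 1/1.009 = 0.991.

T = 0.991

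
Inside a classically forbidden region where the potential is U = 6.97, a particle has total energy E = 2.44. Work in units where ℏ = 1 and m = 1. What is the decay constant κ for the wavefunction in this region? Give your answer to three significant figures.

κ = 3.01

Since E < U the TISE in this region is ψ'' = κ²ψ with κ = √(2m(U − E))/ℏ.
κ = √(2 × 1 × 4.53) = 3.010.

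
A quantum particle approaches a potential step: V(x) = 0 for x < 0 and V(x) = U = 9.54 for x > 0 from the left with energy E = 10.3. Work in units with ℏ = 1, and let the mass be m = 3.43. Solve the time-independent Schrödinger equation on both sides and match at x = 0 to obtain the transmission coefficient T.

T = 0.672

The wavenumbers are k₁ = √(2mE)/ℏ = 8.406 on the left and k₂ = √(2m(E − U))/ℏ = 2.283 on the right.
Continuity of ψ and ψ′ at the step yields the reflection amplitude r = (k₁ − k₂)/(k₁ + k₂) = 0.5728; thus R = |r|² = 0.3281, T = 0.6719.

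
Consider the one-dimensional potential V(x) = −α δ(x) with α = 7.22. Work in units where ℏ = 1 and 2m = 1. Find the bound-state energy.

E = -13.0

For x ≠ 0 the bound state is ψ ∝ e^{−κ|x|}; integrating the TISE across the delta gives the cusp condition 2κ = 2mα/ℏ², so κ = 3.610.
Then E = −ℏ²κ²/(2m) = −mα²/(2ℏ²) = -13.03.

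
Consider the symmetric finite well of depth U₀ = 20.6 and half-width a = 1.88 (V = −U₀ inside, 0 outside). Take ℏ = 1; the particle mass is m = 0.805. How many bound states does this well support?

N = 7

The dimensionless depth is z₀ = a√(2mU₀)/ℏ = 1.88 × √(33.17) = 10.83.
A new bound state (alternating even/odd) appears each time z₀ passes a multiple of π/2, so N = ⌊2z₀/π⌋ + 1 = ⌊6.893⌋ + 1 = 7.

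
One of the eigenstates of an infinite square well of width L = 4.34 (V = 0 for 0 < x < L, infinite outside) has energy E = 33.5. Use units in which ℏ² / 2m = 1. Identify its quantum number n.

n = 8

From E_n = n²π²ℏ²/(2mL²) invert to n = √(2mL²E)/(πℏ).
n = (4.34/π) × √(2 × 0.5 × 33.5) = 7.996 → n = 8.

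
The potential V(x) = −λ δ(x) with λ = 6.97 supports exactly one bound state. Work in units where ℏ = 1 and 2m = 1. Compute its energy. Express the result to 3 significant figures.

For x ≠ 0 the bound state is ψ ∝ e^{−κ|x|}; integrating the TISE across the delta gives the cusp condition 2κ = 2mλ/ℏ², so κ = 3.485.
Then E = −ℏ²κ²/(2m) = −mλ²/(2ℏ²) = -12.15.

E = -12.1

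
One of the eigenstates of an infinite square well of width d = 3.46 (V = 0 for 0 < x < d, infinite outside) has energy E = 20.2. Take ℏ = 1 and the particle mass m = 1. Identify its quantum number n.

For an infinite well E_n = n²π²ℏ²/(2md²), so n = (d/πℏ)√(2mE).
n = (3.46/π) × √(2 × 1 × 20.2) = 7.000 → n = 7.

n = 7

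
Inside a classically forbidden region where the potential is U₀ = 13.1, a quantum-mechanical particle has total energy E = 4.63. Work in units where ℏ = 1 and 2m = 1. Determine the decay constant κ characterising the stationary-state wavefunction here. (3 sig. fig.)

Since E < U₀ the TISE in this region is ψ'' = κ²ψ with κ = √(2m(U₀ − E))/ℏ.
κ = √(2 × 0.5 × 8.47) = 2.910.

κ = 2.91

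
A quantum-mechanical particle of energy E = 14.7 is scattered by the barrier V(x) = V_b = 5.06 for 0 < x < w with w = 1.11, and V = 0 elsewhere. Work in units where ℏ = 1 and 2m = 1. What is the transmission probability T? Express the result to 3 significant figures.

T = 0.996

E > V_b: inside the barrier k₂ = √(2m(E − V_b))/ℏ = 3.105, k₂w = 3.446.
Matching at both interfaces gives T⁻¹ = 1 + V_b² sin²(k₂w) / [4E(E − V_b)] = 1.004, hence T = 0.996.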